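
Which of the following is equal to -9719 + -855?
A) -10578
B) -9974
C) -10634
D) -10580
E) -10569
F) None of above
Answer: F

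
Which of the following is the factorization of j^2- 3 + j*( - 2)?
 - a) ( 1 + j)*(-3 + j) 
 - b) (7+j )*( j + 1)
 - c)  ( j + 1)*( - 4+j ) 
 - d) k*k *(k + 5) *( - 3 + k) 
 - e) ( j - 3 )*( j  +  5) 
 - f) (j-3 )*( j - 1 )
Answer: a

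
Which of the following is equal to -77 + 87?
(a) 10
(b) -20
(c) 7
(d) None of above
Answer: a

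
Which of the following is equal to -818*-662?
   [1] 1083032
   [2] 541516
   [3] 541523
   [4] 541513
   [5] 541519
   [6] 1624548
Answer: 2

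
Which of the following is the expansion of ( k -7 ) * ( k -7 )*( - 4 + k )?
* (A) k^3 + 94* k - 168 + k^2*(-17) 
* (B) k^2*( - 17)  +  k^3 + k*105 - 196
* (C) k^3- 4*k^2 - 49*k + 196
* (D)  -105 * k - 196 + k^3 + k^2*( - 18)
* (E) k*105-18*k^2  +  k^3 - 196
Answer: E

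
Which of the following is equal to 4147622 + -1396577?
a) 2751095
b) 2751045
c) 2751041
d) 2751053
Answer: b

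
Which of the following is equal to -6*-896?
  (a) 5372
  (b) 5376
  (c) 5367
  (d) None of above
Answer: b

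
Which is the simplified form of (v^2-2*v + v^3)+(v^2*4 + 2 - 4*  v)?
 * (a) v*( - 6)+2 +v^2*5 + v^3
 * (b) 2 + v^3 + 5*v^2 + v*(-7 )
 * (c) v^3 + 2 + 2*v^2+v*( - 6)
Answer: a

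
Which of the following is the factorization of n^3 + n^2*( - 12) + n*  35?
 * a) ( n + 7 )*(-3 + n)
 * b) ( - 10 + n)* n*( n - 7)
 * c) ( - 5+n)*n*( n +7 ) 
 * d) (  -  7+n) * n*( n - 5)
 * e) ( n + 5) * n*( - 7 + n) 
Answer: d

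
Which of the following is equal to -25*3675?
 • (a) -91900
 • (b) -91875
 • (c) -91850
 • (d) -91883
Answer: b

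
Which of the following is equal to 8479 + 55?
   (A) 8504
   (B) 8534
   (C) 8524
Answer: B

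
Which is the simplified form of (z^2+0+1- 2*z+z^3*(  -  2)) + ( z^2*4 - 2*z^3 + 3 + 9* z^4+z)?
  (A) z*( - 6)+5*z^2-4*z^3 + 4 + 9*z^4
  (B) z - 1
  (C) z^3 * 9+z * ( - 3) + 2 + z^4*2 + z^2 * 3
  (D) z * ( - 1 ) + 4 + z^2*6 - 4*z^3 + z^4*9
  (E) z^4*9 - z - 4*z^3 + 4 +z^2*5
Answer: E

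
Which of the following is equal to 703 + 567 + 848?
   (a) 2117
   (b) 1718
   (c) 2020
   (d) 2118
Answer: d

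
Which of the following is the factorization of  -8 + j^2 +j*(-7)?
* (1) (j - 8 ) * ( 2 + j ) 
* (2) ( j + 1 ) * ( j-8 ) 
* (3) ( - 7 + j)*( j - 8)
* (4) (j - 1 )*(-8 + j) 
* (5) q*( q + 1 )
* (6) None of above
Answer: 2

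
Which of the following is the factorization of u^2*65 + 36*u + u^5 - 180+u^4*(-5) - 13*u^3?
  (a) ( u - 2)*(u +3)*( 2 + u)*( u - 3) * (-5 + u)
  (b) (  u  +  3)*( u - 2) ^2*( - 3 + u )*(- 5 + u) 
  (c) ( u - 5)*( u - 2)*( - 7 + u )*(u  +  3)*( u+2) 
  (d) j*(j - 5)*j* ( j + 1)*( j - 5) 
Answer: a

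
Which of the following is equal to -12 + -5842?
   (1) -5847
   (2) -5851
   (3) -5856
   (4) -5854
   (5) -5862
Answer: 4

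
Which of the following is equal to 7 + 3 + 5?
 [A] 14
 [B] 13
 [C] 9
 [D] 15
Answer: D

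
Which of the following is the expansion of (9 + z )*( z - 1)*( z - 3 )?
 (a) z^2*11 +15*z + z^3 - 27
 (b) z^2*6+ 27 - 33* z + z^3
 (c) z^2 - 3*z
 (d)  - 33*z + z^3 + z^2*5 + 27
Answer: d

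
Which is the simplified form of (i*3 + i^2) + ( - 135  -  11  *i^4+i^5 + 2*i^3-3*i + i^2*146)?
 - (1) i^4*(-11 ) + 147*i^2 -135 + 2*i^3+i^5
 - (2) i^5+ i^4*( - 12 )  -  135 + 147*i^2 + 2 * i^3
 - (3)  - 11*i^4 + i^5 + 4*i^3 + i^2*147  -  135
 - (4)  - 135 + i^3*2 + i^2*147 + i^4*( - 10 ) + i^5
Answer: 1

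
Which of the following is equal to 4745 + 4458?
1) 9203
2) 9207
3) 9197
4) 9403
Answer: 1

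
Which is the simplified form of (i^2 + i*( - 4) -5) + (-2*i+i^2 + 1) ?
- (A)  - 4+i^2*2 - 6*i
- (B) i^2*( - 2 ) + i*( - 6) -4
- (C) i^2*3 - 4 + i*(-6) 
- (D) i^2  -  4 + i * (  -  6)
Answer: A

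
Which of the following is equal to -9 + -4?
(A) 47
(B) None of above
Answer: B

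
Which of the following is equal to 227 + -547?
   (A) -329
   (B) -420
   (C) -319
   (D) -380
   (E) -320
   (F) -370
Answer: E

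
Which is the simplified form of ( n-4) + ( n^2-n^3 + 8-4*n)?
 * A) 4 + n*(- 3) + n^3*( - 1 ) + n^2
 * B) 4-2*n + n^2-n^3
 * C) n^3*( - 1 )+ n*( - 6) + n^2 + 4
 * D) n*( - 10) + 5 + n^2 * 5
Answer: A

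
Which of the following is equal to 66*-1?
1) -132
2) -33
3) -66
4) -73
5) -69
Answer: 3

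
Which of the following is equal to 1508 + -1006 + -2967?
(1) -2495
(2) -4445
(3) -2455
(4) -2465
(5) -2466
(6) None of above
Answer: 4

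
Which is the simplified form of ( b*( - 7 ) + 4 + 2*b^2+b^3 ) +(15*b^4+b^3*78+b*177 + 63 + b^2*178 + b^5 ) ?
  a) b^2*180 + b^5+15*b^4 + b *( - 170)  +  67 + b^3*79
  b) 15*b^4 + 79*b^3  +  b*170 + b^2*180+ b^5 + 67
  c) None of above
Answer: b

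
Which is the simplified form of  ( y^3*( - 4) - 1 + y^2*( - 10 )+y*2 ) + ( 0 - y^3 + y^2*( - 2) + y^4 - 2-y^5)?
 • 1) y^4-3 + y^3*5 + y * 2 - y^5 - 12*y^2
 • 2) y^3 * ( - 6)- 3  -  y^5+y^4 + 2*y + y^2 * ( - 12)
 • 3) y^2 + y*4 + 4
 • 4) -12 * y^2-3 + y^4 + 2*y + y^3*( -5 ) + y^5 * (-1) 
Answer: 4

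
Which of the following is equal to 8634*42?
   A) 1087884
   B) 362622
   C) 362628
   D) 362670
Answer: C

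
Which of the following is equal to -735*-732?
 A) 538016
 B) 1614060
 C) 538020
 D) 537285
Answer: C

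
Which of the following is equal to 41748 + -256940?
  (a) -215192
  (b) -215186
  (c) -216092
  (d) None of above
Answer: a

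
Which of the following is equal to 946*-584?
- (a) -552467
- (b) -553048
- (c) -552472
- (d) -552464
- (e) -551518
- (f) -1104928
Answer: d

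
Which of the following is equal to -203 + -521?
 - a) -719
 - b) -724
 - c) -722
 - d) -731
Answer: b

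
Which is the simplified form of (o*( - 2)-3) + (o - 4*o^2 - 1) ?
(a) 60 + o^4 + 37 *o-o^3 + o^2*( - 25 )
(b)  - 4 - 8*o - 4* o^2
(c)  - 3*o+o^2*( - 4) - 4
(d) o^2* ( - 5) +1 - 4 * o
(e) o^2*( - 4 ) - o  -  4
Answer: e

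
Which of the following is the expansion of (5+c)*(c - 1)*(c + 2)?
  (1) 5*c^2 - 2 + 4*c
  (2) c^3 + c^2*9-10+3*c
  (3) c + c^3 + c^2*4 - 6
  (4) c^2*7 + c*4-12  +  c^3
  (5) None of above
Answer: 5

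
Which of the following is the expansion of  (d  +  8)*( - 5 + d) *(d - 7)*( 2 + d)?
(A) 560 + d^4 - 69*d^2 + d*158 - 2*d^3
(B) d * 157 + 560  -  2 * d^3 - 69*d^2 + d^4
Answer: A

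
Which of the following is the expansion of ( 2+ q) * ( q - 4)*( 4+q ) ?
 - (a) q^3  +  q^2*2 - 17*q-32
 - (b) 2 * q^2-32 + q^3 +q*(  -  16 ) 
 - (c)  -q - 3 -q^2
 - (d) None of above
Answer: b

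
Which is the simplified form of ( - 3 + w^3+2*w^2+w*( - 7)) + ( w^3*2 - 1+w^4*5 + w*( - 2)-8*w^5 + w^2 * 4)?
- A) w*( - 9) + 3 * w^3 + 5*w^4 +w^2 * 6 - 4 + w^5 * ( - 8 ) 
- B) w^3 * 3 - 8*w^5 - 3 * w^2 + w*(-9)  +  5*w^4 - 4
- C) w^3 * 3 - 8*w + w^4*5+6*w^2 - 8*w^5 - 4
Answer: A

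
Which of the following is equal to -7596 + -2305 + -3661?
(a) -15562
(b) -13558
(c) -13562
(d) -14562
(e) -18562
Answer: c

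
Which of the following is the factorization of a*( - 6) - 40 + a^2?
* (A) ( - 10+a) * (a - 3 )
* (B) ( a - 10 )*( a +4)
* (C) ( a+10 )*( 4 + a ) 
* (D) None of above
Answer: B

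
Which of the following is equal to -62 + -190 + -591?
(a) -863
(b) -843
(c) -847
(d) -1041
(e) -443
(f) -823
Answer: b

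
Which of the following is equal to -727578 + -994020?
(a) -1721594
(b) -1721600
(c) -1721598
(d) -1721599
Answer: c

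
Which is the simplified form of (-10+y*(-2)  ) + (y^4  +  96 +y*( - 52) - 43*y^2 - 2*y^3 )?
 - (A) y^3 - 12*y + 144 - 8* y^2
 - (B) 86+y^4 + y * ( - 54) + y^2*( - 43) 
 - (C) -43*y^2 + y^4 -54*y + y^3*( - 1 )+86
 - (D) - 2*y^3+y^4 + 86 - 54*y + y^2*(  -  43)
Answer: D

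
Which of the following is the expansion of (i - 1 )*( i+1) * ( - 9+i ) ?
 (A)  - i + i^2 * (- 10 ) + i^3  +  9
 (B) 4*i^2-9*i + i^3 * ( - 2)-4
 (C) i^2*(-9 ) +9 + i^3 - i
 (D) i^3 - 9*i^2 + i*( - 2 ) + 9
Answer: C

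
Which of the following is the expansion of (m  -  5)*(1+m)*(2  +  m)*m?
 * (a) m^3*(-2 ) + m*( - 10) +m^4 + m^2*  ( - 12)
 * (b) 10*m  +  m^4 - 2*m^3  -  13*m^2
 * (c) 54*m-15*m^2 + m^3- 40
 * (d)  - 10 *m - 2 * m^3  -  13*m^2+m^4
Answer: d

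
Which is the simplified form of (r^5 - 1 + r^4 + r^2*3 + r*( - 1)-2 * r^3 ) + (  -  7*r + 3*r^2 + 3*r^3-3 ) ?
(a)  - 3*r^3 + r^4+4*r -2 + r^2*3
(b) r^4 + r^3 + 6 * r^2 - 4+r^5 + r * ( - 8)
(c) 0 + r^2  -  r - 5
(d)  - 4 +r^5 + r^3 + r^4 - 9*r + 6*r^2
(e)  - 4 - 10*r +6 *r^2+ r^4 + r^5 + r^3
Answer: b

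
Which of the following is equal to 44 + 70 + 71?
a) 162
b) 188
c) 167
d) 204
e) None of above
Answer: e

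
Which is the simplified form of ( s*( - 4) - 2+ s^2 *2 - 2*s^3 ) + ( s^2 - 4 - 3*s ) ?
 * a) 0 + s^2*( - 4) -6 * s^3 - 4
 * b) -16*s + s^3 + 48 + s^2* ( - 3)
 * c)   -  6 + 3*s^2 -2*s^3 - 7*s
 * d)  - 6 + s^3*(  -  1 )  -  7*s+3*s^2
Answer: c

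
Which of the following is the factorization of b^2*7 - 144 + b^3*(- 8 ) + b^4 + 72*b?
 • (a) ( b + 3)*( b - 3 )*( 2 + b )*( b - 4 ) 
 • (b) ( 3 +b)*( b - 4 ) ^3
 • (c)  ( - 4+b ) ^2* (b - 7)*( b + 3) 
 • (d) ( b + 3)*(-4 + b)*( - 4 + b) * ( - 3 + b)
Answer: d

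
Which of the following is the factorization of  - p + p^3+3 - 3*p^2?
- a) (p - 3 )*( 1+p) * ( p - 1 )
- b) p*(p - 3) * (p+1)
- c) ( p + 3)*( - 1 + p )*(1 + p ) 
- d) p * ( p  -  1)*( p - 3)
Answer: a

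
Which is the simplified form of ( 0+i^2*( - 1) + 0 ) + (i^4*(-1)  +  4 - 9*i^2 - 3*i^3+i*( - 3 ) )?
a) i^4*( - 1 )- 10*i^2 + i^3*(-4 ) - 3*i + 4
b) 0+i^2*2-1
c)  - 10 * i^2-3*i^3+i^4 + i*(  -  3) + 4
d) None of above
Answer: d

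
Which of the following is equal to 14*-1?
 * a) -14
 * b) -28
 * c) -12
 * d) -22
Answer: a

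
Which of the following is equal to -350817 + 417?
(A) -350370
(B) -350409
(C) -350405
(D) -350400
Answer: D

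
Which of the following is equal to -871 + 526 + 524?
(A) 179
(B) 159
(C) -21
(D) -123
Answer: A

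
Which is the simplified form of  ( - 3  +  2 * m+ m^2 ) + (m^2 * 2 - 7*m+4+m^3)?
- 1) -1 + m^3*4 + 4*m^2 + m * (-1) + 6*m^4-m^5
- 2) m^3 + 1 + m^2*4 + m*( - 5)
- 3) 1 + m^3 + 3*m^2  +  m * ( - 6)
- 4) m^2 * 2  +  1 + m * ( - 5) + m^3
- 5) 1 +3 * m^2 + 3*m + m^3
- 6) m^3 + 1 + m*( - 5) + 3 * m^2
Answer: 6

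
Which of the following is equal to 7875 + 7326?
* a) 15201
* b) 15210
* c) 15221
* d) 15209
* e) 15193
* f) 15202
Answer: a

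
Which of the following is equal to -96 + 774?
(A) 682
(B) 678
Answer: B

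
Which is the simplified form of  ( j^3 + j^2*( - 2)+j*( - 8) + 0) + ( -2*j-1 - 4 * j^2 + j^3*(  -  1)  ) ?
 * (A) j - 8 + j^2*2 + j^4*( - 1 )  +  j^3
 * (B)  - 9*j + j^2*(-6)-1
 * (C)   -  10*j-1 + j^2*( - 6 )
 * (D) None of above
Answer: C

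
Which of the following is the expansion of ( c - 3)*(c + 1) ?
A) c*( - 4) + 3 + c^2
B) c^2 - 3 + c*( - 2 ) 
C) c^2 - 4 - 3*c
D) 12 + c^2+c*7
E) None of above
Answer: B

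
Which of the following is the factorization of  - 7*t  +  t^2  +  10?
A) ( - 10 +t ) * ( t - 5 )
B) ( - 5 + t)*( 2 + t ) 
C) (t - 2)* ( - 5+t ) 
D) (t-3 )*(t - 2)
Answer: C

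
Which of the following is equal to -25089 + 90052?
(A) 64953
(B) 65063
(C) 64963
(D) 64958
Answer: C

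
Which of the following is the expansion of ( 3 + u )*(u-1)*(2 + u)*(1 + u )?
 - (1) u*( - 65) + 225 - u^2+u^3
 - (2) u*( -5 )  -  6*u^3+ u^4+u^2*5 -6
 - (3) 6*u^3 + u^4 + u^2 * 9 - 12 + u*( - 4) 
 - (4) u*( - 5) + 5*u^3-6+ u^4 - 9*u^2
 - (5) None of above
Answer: 5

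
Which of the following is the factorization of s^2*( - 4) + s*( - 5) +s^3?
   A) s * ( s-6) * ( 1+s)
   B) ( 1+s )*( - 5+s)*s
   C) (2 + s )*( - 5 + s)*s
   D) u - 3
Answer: B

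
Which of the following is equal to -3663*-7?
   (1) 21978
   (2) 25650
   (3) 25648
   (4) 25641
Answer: 4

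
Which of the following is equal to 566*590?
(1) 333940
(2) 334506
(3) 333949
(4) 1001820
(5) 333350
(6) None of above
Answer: 1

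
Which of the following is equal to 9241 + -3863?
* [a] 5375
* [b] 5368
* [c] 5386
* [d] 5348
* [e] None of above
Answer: e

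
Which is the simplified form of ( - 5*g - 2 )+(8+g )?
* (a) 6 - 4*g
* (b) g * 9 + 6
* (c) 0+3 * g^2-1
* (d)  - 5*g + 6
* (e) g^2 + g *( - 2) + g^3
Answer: a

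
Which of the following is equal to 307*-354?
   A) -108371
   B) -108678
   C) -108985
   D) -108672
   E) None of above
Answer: B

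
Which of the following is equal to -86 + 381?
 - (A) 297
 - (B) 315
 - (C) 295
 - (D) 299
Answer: C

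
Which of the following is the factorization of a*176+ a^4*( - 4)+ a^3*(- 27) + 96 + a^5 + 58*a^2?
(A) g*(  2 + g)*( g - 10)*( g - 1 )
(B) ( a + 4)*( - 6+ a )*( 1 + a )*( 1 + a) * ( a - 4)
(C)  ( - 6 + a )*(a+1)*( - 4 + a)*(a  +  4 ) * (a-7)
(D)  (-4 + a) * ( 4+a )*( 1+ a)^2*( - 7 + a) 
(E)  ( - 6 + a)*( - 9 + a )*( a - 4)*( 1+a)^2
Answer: B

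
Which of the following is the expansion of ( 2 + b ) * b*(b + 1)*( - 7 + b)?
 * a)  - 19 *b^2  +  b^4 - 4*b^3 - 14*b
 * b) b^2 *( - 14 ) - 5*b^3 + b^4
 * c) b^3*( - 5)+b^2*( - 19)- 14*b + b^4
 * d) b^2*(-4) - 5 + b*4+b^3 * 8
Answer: a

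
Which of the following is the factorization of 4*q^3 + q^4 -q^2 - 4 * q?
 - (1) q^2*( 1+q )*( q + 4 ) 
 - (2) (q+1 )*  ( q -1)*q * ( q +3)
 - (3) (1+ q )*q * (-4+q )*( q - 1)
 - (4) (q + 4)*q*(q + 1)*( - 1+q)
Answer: 4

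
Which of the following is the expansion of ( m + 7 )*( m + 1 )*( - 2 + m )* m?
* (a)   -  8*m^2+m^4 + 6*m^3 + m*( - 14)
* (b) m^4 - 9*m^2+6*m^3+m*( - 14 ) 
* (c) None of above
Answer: b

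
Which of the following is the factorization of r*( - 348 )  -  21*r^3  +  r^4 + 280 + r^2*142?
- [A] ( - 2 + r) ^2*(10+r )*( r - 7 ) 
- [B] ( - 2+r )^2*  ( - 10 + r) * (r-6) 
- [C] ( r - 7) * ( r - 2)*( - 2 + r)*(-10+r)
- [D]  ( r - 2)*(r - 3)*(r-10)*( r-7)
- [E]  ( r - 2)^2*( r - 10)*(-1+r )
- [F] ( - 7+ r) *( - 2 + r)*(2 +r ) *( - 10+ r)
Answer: C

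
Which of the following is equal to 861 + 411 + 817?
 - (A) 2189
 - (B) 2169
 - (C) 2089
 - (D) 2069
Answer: C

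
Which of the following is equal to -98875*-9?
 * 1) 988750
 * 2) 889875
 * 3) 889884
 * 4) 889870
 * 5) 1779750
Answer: 2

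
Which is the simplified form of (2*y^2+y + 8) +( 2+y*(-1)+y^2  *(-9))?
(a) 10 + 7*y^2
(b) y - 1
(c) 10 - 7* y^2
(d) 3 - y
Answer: c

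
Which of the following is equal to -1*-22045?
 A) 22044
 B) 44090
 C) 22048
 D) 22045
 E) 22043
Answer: D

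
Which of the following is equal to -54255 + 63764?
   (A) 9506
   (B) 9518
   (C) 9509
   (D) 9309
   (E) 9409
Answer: C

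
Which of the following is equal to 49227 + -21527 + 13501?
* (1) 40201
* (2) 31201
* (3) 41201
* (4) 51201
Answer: 3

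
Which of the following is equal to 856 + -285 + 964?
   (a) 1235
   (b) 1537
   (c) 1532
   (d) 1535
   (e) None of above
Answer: d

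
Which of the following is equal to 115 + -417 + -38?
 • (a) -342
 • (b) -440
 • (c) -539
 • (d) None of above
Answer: d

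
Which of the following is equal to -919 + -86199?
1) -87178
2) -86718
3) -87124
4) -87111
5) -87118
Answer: 5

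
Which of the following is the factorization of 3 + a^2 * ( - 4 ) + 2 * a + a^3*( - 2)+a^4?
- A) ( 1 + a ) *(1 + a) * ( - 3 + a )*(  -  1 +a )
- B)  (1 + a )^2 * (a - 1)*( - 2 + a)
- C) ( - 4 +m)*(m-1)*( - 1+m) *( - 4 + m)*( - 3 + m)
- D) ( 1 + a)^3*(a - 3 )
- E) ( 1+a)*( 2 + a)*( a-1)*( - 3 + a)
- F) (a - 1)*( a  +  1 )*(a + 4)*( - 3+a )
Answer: A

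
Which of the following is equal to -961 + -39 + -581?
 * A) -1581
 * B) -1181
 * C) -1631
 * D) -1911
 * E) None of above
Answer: A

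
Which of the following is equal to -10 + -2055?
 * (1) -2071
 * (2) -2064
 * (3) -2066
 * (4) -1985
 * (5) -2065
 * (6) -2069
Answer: 5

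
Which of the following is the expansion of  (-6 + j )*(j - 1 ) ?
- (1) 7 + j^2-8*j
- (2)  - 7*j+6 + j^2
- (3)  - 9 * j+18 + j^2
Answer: 2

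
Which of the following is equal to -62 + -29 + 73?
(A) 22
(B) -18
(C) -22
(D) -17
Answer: B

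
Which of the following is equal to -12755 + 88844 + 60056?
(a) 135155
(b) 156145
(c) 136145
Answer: c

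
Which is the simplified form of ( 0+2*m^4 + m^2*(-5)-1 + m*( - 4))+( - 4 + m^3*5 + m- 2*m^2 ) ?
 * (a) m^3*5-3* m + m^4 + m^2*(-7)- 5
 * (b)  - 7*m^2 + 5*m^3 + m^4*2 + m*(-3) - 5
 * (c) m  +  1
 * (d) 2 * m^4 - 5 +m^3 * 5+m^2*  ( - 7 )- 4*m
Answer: b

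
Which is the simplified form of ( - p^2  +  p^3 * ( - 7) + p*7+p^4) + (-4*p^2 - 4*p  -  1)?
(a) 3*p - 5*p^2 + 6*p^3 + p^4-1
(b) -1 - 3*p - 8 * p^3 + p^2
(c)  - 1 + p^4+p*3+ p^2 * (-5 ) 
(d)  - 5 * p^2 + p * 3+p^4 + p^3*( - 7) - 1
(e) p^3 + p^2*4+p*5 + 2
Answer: d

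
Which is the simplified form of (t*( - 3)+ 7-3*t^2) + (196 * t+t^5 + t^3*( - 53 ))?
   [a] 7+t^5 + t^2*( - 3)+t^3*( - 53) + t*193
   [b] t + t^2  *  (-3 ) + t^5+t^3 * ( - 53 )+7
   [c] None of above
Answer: a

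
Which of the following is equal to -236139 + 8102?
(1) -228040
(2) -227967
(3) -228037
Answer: 3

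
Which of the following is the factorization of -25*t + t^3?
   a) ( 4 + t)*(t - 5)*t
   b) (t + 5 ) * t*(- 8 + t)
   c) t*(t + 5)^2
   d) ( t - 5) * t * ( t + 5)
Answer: d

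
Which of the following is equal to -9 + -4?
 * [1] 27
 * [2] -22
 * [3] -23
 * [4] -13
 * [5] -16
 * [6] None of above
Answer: 4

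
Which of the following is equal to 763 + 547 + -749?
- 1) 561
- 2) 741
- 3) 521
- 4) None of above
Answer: 1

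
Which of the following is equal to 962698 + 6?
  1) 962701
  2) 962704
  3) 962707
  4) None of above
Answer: 2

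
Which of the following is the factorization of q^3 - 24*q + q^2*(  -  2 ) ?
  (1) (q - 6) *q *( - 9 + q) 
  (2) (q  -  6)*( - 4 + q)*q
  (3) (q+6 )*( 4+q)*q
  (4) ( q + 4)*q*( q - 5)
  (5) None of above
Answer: 5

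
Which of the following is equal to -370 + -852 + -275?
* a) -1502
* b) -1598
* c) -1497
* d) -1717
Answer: c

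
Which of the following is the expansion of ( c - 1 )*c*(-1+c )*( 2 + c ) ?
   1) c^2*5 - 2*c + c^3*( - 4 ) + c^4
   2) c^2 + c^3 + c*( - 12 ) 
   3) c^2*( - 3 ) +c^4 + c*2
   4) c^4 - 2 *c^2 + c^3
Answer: 3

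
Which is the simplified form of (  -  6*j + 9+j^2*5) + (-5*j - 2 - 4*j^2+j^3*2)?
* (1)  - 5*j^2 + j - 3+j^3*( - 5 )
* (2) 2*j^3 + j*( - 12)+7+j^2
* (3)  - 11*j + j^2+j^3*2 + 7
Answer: 3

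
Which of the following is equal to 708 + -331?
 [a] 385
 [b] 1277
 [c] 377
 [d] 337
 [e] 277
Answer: c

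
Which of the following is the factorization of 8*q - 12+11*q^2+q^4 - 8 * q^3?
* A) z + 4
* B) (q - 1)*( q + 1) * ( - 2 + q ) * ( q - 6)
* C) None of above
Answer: B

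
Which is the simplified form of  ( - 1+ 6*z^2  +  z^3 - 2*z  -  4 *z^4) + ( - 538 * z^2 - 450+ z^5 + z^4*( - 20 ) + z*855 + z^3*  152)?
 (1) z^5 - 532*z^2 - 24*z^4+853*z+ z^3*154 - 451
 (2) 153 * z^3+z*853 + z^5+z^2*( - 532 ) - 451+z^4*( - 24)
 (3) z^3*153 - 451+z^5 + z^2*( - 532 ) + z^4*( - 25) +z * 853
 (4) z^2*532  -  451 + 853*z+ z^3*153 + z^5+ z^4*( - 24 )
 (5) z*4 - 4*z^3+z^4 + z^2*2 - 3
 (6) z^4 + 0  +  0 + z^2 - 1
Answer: 2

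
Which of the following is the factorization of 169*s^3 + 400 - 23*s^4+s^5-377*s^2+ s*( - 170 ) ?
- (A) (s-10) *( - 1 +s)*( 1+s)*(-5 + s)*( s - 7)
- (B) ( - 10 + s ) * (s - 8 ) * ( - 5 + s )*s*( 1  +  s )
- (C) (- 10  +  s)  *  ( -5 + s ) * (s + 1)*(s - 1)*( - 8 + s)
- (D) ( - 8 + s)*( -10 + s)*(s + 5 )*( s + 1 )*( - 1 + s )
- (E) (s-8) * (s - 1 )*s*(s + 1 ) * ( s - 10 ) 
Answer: C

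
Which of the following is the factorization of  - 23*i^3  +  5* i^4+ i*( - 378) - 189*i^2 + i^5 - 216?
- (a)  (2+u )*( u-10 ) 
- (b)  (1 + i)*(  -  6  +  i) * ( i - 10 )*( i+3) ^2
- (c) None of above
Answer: c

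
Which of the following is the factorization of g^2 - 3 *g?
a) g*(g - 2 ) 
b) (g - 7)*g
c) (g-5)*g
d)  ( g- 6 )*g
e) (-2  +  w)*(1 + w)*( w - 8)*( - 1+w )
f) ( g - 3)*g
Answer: f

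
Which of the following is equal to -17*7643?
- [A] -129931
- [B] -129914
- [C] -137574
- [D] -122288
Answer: A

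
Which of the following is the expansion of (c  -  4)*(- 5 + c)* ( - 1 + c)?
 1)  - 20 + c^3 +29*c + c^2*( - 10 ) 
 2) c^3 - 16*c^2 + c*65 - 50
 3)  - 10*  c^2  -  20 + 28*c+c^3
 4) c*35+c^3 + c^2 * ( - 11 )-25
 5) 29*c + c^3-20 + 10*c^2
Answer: 1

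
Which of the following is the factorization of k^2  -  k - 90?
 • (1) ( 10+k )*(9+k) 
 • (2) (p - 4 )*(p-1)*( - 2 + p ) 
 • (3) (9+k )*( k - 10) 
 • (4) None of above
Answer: 3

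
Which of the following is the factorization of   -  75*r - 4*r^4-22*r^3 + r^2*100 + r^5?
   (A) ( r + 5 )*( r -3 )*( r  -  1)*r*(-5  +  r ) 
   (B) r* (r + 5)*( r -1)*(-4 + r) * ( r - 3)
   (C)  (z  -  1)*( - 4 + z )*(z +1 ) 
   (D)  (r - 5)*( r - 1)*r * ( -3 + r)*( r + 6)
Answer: A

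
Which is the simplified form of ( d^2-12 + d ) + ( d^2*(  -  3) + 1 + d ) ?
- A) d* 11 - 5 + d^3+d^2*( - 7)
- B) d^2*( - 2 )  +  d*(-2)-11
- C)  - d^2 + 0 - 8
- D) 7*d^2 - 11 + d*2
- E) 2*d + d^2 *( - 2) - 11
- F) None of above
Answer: E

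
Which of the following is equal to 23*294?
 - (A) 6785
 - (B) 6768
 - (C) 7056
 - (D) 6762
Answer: D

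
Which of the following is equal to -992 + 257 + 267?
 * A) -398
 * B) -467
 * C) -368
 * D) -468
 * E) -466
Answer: D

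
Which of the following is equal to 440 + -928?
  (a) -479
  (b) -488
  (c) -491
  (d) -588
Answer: b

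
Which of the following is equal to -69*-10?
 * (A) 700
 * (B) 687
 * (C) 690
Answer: C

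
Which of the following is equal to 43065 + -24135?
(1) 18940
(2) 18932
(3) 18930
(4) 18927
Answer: 3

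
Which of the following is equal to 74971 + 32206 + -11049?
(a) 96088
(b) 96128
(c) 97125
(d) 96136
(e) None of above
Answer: b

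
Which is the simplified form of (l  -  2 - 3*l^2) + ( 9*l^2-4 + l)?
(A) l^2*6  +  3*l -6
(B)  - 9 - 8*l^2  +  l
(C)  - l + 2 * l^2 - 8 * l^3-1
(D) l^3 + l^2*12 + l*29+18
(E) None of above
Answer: E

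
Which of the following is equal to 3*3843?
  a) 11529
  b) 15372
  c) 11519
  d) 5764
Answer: a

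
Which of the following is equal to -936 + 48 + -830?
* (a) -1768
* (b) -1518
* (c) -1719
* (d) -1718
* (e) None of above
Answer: d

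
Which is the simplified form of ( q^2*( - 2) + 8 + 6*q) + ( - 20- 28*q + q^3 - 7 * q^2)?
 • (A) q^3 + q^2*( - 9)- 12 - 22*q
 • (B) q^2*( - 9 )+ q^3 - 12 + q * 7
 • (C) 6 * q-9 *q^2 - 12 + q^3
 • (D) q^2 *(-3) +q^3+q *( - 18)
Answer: A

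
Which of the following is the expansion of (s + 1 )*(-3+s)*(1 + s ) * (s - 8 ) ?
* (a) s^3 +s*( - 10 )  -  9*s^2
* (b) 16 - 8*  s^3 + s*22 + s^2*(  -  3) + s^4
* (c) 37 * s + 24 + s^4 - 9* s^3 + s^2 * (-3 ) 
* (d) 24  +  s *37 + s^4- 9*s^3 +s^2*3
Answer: d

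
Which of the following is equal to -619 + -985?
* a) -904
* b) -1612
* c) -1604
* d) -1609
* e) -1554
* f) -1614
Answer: c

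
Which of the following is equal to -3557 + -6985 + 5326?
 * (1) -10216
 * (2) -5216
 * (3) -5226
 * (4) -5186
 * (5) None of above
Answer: 2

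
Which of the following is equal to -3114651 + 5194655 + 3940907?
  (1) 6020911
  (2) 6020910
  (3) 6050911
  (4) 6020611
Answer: 1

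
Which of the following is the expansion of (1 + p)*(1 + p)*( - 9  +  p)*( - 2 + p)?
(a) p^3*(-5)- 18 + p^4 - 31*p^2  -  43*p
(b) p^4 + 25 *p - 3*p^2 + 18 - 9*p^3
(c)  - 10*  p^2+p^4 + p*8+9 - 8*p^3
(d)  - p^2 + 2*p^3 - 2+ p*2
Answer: b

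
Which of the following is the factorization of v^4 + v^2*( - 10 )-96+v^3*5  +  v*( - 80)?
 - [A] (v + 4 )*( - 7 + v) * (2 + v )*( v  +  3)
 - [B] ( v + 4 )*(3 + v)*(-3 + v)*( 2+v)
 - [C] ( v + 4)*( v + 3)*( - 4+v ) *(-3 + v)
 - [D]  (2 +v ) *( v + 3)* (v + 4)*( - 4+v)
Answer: D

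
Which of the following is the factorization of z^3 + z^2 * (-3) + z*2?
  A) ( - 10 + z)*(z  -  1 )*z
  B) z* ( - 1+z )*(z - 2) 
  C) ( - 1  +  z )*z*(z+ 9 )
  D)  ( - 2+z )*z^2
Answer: B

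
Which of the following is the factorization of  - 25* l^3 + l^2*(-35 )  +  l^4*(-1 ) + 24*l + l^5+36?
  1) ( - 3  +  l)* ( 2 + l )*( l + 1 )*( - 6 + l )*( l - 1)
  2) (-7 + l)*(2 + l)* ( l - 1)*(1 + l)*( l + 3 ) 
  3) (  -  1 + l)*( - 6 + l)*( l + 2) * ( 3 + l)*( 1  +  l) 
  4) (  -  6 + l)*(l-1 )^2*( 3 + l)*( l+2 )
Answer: 3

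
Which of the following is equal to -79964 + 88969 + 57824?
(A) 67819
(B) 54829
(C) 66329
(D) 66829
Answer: D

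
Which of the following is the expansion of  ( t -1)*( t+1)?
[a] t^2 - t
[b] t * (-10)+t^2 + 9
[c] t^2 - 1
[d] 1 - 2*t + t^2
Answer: c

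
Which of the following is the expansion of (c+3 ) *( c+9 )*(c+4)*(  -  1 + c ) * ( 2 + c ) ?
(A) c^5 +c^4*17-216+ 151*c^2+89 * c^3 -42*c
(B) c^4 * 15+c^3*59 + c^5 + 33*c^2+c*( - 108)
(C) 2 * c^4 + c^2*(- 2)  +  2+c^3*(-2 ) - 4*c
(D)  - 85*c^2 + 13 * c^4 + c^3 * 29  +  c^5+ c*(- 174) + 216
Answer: A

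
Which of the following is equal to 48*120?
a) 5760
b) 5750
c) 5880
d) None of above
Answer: a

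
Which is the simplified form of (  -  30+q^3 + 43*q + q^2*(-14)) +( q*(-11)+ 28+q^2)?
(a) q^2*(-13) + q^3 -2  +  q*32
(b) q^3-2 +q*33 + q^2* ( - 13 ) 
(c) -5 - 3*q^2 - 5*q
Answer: a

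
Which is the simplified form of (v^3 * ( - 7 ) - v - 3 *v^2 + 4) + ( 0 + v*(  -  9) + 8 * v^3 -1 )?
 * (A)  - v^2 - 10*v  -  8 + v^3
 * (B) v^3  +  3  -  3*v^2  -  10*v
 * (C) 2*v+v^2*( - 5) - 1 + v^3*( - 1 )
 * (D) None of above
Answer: B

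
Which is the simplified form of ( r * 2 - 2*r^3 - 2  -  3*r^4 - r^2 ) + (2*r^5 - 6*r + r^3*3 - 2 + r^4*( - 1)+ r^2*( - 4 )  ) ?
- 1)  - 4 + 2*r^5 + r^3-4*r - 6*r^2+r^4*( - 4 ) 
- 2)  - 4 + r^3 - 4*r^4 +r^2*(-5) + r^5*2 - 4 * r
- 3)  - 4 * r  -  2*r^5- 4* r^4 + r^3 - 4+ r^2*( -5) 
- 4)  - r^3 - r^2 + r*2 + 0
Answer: 2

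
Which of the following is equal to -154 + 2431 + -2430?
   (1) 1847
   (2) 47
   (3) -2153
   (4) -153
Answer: 4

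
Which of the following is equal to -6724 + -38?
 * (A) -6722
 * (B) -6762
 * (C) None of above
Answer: B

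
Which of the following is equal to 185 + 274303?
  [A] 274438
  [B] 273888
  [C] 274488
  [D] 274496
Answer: C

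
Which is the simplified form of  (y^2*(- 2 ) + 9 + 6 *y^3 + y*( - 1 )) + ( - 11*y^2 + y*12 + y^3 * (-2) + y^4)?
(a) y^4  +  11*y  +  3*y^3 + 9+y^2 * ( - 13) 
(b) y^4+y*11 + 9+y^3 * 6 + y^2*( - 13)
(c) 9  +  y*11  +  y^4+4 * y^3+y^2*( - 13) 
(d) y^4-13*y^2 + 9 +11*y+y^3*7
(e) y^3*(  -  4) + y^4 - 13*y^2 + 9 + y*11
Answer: c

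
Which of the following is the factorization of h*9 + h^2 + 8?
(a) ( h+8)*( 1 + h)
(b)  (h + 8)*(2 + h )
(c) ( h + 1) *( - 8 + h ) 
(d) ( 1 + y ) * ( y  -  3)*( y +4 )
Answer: a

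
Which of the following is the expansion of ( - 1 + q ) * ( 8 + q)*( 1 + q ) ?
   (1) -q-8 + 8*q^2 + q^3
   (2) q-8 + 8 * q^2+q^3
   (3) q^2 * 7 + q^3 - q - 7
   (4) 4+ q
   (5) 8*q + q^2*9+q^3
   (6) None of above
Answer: 1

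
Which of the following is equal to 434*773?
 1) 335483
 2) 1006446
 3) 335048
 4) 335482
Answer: 4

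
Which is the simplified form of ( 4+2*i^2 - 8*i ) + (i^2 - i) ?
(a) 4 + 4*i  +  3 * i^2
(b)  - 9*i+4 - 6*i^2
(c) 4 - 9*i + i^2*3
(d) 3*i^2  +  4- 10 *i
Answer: c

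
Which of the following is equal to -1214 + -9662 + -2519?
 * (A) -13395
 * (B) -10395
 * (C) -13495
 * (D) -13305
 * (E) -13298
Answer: A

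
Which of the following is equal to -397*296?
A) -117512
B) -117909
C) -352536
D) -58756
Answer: A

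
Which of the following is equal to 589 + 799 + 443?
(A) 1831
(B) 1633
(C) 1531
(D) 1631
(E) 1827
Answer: A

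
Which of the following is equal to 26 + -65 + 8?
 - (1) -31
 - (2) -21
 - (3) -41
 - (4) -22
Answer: 1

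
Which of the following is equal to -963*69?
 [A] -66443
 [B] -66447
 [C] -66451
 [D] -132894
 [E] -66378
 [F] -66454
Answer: B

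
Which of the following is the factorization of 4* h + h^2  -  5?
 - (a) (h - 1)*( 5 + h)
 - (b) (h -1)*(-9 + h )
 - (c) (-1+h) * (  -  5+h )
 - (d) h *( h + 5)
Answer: a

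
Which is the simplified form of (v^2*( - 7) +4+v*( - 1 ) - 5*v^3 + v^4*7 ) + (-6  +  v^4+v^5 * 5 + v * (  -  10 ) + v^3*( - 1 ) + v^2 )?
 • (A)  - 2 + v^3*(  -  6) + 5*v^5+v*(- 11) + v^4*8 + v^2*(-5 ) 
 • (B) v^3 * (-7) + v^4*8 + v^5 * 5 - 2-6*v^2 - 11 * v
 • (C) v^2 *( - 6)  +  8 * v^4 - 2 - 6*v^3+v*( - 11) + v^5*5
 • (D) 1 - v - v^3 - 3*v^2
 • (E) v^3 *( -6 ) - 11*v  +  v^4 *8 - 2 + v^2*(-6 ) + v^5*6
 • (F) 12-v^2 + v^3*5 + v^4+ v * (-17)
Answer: C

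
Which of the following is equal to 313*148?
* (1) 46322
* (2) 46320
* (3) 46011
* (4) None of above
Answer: 4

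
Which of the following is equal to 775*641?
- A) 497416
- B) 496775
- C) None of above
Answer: B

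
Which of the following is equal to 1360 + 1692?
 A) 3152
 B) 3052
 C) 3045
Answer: B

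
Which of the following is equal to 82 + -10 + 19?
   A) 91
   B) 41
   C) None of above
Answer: A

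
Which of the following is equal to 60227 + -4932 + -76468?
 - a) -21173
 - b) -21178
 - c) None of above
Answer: a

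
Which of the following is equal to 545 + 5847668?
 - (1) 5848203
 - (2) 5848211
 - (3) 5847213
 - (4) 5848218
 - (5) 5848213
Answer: 5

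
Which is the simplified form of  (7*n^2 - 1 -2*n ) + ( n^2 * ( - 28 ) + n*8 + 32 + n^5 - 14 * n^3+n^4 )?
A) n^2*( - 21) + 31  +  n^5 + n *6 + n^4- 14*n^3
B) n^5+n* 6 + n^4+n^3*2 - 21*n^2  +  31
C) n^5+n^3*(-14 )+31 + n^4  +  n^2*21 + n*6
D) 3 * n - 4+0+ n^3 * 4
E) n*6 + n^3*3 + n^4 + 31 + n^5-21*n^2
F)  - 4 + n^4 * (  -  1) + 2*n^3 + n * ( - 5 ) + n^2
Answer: A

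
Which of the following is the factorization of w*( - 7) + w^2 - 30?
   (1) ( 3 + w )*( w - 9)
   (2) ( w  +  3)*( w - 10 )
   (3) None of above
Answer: 2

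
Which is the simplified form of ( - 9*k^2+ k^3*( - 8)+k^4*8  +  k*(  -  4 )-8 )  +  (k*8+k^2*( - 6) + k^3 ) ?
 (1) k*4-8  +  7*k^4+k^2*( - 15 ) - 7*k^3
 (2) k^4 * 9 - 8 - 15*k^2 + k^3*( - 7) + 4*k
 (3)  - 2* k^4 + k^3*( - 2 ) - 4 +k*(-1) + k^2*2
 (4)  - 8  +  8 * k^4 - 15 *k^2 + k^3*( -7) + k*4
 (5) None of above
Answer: 4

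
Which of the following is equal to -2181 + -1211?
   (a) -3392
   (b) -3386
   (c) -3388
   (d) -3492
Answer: a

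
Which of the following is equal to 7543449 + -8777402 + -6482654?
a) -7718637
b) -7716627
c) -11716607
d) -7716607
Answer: d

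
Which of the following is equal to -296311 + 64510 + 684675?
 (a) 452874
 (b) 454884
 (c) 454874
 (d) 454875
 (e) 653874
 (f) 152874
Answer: a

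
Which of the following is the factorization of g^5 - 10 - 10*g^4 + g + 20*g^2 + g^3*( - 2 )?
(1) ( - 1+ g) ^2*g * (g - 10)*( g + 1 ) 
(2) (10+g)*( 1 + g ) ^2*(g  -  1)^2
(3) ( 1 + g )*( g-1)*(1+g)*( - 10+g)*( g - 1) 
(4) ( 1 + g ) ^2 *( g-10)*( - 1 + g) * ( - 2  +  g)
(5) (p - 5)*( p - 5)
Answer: 3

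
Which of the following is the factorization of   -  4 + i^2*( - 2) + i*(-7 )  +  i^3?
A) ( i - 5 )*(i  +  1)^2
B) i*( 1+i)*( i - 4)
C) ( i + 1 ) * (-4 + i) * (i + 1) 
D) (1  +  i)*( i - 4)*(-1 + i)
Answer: C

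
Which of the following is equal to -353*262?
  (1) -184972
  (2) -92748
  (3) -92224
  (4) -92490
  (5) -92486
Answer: 5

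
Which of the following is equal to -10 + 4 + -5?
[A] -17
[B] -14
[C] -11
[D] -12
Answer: C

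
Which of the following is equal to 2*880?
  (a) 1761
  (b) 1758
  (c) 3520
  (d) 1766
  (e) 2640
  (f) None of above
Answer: f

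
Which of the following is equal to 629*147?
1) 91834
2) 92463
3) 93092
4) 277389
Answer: 2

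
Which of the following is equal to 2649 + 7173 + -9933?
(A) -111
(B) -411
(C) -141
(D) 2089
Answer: A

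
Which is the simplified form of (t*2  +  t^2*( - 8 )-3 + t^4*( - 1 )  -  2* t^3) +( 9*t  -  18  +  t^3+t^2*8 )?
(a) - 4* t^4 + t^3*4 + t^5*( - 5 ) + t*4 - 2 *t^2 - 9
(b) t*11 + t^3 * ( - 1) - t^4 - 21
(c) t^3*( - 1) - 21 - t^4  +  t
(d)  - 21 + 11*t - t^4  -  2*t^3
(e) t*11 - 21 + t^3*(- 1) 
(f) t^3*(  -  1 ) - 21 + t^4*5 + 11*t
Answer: b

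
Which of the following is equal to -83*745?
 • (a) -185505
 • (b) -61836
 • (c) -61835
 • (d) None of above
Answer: c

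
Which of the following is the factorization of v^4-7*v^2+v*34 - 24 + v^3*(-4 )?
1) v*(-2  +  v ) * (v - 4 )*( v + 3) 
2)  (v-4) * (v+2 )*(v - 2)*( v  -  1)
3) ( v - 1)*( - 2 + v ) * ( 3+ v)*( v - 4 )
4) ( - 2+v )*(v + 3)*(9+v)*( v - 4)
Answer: 3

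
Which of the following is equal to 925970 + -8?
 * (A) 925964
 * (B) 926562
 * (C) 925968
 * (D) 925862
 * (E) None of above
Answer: E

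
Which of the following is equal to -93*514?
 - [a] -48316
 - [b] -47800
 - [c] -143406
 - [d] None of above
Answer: d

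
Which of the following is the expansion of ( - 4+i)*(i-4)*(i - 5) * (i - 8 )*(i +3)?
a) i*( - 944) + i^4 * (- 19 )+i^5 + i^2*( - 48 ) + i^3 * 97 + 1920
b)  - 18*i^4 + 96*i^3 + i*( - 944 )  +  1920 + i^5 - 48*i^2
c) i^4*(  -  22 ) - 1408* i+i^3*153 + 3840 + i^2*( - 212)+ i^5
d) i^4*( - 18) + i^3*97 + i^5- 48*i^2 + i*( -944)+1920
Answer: d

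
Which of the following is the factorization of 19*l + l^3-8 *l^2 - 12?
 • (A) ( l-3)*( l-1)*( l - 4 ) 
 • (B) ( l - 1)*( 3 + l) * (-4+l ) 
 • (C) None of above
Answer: A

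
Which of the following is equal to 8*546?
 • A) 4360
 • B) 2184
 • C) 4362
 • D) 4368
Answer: D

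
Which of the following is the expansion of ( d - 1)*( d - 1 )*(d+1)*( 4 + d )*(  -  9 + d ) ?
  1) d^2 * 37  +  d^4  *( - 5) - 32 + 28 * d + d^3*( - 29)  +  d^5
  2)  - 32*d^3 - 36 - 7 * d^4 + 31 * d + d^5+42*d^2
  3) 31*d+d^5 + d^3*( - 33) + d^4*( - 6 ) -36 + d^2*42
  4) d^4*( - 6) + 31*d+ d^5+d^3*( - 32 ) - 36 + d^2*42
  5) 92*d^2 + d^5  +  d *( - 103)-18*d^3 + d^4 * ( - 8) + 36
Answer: 4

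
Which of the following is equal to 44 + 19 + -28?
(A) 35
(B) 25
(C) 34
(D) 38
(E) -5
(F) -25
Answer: A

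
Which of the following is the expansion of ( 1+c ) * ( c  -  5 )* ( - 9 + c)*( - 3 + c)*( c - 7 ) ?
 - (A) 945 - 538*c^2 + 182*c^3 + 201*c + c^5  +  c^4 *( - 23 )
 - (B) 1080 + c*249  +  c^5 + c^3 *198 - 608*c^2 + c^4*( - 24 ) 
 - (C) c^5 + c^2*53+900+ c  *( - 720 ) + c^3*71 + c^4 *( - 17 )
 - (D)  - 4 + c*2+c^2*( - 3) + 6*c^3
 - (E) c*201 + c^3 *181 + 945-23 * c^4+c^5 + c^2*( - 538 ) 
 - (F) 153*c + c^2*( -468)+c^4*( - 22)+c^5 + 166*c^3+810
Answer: A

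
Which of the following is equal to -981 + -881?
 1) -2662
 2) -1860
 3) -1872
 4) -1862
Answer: 4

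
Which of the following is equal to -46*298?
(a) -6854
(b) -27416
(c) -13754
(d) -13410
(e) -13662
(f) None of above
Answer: f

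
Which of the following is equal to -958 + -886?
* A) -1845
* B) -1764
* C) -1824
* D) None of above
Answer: D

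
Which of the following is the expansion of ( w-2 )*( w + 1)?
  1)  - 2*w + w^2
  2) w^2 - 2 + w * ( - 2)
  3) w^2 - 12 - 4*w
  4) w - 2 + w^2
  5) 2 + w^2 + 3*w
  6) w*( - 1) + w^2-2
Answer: 6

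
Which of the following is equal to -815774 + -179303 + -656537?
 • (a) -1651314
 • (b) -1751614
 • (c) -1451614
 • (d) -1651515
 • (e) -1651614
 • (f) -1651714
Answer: e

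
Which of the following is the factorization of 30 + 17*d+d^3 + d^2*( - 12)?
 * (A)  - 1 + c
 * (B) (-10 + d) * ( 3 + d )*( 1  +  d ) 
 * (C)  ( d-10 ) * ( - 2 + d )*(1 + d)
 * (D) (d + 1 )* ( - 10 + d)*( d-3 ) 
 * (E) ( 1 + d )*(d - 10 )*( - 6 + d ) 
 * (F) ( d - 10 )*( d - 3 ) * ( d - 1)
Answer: D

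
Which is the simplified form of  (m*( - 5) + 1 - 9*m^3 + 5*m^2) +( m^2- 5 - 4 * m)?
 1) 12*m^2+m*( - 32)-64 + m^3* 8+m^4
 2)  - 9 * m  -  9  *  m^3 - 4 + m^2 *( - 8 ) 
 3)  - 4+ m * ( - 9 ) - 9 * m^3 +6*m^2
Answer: 3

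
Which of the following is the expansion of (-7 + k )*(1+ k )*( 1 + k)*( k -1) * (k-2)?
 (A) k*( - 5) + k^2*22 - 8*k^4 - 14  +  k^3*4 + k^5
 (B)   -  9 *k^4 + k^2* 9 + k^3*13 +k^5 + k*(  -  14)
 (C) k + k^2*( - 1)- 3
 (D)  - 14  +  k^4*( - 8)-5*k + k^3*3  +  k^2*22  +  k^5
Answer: A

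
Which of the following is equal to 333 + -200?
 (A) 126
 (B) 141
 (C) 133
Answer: C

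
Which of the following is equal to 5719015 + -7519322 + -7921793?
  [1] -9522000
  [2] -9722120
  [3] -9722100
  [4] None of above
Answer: 3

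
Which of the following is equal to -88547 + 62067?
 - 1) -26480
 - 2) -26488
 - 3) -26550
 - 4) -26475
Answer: 1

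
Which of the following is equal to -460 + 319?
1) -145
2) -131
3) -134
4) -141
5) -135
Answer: 4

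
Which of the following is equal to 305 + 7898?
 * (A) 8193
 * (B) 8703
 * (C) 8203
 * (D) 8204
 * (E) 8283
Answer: C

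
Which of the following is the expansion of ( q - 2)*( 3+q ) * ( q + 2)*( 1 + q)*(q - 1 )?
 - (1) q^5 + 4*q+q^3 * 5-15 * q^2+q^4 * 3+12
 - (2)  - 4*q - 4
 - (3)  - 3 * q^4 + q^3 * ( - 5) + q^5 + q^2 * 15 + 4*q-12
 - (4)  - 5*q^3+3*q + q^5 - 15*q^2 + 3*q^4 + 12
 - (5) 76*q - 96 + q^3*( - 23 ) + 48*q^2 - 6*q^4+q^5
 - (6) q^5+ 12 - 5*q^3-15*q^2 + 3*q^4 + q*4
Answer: 6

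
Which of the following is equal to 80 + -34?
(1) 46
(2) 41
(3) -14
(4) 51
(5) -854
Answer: 1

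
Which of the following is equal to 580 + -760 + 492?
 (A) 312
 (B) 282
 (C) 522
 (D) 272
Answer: A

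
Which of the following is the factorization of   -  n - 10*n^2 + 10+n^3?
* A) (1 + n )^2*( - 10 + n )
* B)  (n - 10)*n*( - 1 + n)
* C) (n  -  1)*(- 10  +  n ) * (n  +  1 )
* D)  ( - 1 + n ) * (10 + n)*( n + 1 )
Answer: C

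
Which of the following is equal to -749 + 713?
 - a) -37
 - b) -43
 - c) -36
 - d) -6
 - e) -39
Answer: c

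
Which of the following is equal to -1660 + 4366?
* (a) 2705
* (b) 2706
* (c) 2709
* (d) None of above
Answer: b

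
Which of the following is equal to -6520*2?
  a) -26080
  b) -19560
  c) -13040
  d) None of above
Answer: c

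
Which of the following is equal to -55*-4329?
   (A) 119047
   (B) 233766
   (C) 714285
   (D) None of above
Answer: D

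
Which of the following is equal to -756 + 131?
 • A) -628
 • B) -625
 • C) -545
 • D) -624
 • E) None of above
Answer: B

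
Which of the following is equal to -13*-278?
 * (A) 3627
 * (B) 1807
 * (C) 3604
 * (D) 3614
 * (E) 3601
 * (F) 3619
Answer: D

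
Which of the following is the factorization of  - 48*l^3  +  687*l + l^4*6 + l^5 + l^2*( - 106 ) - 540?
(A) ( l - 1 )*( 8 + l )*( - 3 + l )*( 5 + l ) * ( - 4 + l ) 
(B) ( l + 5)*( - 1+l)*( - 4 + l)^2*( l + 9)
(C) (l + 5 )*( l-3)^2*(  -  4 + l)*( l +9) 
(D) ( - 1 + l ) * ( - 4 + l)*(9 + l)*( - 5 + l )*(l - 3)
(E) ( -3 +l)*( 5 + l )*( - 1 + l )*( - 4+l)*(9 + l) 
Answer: E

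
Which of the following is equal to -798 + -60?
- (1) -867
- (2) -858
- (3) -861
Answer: 2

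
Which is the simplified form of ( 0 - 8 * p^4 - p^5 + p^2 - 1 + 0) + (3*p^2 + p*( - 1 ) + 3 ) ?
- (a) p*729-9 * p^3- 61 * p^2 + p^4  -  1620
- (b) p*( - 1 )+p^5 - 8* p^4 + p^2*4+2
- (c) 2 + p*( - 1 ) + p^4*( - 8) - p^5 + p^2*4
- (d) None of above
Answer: c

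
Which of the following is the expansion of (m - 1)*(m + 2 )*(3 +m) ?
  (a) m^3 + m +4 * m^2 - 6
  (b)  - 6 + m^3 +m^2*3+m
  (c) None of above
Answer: a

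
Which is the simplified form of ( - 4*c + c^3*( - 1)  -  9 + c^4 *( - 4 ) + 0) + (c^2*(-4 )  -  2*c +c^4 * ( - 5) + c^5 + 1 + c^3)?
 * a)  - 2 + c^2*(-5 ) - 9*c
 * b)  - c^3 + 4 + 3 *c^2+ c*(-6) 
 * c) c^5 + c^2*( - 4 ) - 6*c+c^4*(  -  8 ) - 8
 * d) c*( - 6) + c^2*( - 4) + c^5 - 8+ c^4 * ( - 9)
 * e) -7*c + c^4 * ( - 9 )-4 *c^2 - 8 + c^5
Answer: d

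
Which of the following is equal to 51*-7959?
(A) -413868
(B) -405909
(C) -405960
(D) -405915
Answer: B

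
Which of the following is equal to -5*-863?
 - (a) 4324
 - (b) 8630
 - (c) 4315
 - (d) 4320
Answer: c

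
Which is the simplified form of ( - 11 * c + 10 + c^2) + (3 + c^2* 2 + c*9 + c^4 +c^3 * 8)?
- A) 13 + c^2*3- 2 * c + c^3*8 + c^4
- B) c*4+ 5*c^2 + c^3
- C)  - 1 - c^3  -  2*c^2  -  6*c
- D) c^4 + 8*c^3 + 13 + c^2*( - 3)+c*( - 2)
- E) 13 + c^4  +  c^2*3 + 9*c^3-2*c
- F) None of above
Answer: A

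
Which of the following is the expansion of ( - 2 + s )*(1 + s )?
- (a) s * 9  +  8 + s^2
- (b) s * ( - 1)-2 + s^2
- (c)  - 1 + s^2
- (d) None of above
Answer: b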